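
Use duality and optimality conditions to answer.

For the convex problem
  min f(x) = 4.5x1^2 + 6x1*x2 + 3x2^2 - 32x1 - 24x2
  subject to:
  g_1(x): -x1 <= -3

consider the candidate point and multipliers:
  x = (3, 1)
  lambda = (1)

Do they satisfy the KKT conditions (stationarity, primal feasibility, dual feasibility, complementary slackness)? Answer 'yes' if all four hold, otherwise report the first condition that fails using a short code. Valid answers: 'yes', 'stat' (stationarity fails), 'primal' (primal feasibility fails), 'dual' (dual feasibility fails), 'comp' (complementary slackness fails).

Gradient of f: grad f(x) = Q x + c = (1, 0)
Constraint values g_i(x) = a_i^T x - b_i:
  g_1((3, 1)) = 0
Stationarity residual: grad f(x) + sum_i lambda_i a_i = (0, 0)
  -> stationarity OK
Primal feasibility (all g_i <= 0): OK
Dual feasibility (all lambda_i >= 0): OK
Complementary slackness (lambda_i * g_i(x) = 0 for all i): OK

Verdict: yes, KKT holds.

yes


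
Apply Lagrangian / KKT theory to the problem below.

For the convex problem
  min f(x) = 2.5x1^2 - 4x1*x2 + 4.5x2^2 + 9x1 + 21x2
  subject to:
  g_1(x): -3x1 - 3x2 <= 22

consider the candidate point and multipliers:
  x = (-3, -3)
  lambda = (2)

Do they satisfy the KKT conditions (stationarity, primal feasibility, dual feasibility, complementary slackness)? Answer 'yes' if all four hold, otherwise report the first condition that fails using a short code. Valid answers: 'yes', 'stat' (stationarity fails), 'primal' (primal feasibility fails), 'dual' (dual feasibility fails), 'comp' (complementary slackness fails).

Gradient of f: grad f(x) = Q x + c = (6, 6)
Constraint values g_i(x) = a_i^T x - b_i:
  g_1((-3, -3)) = -4
Stationarity residual: grad f(x) + sum_i lambda_i a_i = (0, 0)
  -> stationarity OK
Primal feasibility (all g_i <= 0): OK
Dual feasibility (all lambda_i >= 0): OK
Complementary slackness (lambda_i * g_i(x) = 0 for all i): FAILS

Verdict: the first failing condition is complementary_slackness -> comp.

comp


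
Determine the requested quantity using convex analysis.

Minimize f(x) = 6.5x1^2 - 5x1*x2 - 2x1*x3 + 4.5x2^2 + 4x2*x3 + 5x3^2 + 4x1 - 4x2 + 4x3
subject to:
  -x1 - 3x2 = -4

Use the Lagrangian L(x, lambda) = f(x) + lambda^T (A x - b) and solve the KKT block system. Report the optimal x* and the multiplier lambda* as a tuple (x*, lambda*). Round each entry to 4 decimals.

Form the Lagrangian:
  L(x, lambda) = (1/2) x^T Q x + c^T x + lambda^T (A x - b)
Stationarity (grad_x L = 0): Q x + c + A^T lambda = 0.
Primal feasibility: A x = b.

This gives the KKT block system:
  [ Q   A^T ] [ x     ]   [-c ]
  [ A    0  ] [ lambda ] = [ b ]

Solving the linear system:
  x*      = (0.137, 1.2877, -0.8877)
  lambda* = (1.1178)
  f(x*)   = -1.8411

x* = (0.137, 1.2877, -0.8877), lambda* = (1.1178)


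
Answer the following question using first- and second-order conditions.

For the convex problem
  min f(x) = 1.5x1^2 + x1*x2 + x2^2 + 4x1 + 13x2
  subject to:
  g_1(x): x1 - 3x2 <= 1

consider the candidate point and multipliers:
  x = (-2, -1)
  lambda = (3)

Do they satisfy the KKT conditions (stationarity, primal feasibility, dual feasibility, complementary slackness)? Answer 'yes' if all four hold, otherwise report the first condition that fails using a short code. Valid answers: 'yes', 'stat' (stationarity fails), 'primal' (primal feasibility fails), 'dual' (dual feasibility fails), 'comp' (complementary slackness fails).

Gradient of f: grad f(x) = Q x + c = (-3, 9)
Constraint values g_i(x) = a_i^T x - b_i:
  g_1((-2, -1)) = 0
Stationarity residual: grad f(x) + sum_i lambda_i a_i = (0, 0)
  -> stationarity OK
Primal feasibility (all g_i <= 0): OK
Dual feasibility (all lambda_i >= 0): OK
Complementary slackness (lambda_i * g_i(x) = 0 for all i): OK

Verdict: yes, KKT holds.

yes


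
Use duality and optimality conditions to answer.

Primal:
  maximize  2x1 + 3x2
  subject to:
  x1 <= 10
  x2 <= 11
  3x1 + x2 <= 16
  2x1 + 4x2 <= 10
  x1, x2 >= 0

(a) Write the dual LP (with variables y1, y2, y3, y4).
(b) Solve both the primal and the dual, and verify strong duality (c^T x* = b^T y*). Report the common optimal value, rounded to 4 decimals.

The standard primal-dual pair for 'max c^T x s.t. A x <= b, x >= 0' is:
  Dual:  min b^T y  s.t.  A^T y >= c,  y >= 0.

So the dual LP is:
  minimize  10y1 + 11y2 + 16y3 + 10y4
  subject to:
    y1 + 3y3 + 2y4 >= 2
    y2 + y3 + 4y4 >= 3
    y1, y2, y3, y4 >= 0

Solving the primal: x* = (5, 0).
  primal value c^T x* = 10.
Solving the dual: y* = (0, 0, 0, 1).
  dual value b^T y* = 10.
Strong duality: c^T x* = b^T y*. Confirmed.

10


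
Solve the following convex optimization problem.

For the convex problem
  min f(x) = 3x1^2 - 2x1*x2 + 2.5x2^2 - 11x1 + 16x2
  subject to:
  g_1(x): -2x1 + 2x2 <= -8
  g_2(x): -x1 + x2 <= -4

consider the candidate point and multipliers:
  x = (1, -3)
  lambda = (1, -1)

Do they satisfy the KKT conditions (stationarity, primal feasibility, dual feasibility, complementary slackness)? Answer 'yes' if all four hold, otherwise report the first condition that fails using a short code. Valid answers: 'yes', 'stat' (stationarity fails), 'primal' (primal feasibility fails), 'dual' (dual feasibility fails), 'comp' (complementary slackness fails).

Gradient of f: grad f(x) = Q x + c = (1, -1)
Constraint values g_i(x) = a_i^T x - b_i:
  g_1((1, -3)) = 0
  g_2((1, -3)) = 0
Stationarity residual: grad f(x) + sum_i lambda_i a_i = (0, 0)
  -> stationarity OK
Primal feasibility (all g_i <= 0): OK
Dual feasibility (all lambda_i >= 0): FAILS
Complementary slackness (lambda_i * g_i(x) = 0 for all i): OK

Verdict: the first failing condition is dual_feasibility -> dual.

dual


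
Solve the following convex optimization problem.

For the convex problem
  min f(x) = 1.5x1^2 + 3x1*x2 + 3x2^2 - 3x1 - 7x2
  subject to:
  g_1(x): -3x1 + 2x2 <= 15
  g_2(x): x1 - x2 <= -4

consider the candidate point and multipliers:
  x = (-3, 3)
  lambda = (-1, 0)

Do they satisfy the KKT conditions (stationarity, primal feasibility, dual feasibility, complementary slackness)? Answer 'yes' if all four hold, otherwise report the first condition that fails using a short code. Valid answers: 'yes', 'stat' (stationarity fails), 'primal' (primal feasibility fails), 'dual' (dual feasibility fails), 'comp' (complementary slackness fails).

Gradient of f: grad f(x) = Q x + c = (-3, 2)
Constraint values g_i(x) = a_i^T x - b_i:
  g_1((-3, 3)) = 0
  g_2((-3, 3)) = -2
Stationarity residual: grad f(x) + sum_i lambda_i a_i = (0, 0)
  -> stationarity OK
Primal feasibility (all g_i <= 0): OK
Dual feasibility (all lambda_i >= 0): FAILS
Complementary slackness (lambda_i * g_i(x) = 0 for all i): OK

Verdict: the first failing condition is dual_feasibility -> dual.

dual


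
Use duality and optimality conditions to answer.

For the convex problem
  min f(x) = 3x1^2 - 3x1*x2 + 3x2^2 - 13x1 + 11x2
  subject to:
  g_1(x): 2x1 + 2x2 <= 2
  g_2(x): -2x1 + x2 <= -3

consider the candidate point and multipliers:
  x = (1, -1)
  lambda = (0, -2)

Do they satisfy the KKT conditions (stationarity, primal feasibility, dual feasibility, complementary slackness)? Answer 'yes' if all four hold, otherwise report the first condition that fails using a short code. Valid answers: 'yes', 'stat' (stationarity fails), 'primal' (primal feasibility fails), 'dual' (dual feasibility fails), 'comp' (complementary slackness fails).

Gradient of f: grad f(x) = Q x + c = (-4, 2)
Constraint values g_i(x) = a_i^T x - b_i:
  g_1((1, -1)) = -2
  g_2((1, -1)) = 0
Stationarity residual: grad f(x) + sum_i lambda_i a_i = (0, 0)
  -> stationarity OK
Primal feasibility (all g_i <= 0): OK
Dual feasibility (all lambda_i >= 0): FAILS
Complementary slackness (lambda_i * g_i(x) = 0 for all i): OK

Verdict: the first failing condition is dual_feasibility -> dual.

dual


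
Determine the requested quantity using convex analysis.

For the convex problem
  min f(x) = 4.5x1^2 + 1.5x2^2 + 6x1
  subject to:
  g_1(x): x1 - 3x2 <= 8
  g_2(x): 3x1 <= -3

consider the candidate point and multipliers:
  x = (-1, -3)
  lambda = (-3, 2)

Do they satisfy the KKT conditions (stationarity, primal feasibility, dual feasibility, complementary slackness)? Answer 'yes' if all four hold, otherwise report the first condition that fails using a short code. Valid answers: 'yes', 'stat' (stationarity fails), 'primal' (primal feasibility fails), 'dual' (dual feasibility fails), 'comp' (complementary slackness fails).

Gradient of f: grad f(x) = Q x + c = (-3, -9)
Constraint values g_i(x) = a_i^T x - b_i:
  g_1((-1, -3)) = 0
  g_2((-1, -3)) = 0
Stationarity residual: grad f(x) + sum_i lambda_i a_i = (0, 0)
  -> stationarity OK
Primal feasibility (all g_i <= 0): OK
Dual feasibility (all lambda_i >= 0): FAILS
Complementary slackness (lambda_i * g_i(x) = 0 for all i): OK

Verdict: the first failing condition is dual_feasibility -> dual.

dual


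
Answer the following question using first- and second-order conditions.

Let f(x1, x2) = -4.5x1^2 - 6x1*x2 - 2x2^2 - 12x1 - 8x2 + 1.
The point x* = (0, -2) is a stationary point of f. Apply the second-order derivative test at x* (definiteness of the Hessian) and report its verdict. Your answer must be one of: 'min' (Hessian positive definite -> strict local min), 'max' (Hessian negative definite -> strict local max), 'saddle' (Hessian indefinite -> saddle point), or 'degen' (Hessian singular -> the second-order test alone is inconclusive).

Compute the Hessian H = grad^2 f:
  H = [[-9, -6], [-6, -4]]
Verify stationarity: grad f(x*) = H x* + g = (0, 0).
Eigenvalues of H: -13, 0.
H has a zero eigenvalue (singular; negative semidefinite but not definite), so H is neither positive definite, negative definite, nor indefinite. The second-order test alone is inconclusive -> degen.
(Indeed, f is constant along the null direction of H through x*, so x* is not a strict local extremum.)

degen


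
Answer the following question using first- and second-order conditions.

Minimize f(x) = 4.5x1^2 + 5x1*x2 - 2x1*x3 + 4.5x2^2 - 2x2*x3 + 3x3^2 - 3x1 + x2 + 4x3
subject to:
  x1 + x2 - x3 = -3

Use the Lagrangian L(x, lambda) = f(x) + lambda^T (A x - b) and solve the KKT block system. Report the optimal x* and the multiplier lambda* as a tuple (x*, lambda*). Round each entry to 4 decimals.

Form the Lagrangian:
  L(x, lambda) = (1/2) x^T Q x + c^T x + lambda^T (A x - b)
Stationarity (grad_x L = 0): Q x + c + A^T lambda = 0.
Primal feasibility: A x = b.

This gives the KKT block system:
  [ Q   A^T ] [ x     ]   [-c ]
  [ A    0  ] [ lambda ] = [ b ]

Solving the linear system:
  x*      = (-0.3333, -1.3333, 1.3333)
  lambda* = (15.3333)
  f(x*)   = 25.5

x* = (-0.3333, -1.3333, 1.3333), lambda* = (15.3333)


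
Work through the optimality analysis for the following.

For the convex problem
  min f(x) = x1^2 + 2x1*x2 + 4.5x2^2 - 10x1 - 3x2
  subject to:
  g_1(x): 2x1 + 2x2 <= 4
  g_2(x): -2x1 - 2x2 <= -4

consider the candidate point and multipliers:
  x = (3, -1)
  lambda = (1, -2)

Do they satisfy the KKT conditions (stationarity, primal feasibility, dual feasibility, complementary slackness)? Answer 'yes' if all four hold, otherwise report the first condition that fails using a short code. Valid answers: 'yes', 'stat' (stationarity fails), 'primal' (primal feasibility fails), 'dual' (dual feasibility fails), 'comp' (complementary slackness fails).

Gradient of f: grad f(x) = Q x + c = (-6, -6)
Constraint values g_i(x) = a_i^T x - b_i:
  g_1((3, -1)) = 0
  g_2((3, -1)) = 0
Stationarity residual: grad f(x) + sum_i lambda_i a_i = (0, 0)
  -> stationarity OK
Primal feasibility (all g_i <= 0): OK
Dual feasibility (all lambda_i >= 0): FAILS
Complementary slackness (lambda_i * g_i(x) = 0 for all i): OK

Verdict: the first failing condition is dual_feasibility -> dual.

dual


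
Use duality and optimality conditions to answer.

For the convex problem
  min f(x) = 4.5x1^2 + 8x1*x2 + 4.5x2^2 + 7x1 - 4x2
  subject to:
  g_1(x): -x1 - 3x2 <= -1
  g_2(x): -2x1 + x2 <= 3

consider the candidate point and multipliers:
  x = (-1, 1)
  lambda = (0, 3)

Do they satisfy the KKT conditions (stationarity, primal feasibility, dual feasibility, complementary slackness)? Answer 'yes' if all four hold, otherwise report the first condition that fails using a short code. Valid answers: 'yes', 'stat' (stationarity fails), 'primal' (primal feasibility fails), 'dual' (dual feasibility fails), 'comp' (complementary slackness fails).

Gradient of f: grad f(x) = Q x + c = (6, -3)
Constraint values g_i(x) = a_i^T x - b_i:
  g_1((-1, 1)) = -1
  g_2((-1, 1)) = 0
Stationarity residual: grad f(x) + sum_i lambda_i a_i = (0, 0)
  -> stationarity OK
Primal feasibility (all g_i <= 0): OK
Dual feasibility (all lambda_i >= 0): OK
Complementary slackness (lambda_i * g_i(x) = 0 for all i): OK

Verdict: yes, KKT holds.

yes


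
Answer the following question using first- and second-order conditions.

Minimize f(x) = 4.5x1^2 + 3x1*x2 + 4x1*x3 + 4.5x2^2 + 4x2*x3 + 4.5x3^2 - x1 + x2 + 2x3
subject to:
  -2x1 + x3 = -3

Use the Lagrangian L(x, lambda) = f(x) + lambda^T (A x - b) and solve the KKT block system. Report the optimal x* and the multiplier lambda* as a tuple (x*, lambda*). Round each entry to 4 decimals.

Form the Lagrangian:
  L(x, lambda) = (1/2) x^T Q x + c^T x + lambda^T (A x - b)
Stationarity (grad_x L = 0): Q x + c + A^T lambda = 0.
Primal feasibility: A x = b.

This gives the KKT block system:
  [ Q   A^T ] [ x     ]   [-c ]
  [ A    0  ] [ lambda ] = [ b ]

Solving the linear system:
  x*      = (1.0421, -0.0514, -0.9159)
  lambda* = (2.2804)
  f(x*)   = 1.9579

x* = (1.0421, -0.0514, -0.9159), lambda* = (2.2804)


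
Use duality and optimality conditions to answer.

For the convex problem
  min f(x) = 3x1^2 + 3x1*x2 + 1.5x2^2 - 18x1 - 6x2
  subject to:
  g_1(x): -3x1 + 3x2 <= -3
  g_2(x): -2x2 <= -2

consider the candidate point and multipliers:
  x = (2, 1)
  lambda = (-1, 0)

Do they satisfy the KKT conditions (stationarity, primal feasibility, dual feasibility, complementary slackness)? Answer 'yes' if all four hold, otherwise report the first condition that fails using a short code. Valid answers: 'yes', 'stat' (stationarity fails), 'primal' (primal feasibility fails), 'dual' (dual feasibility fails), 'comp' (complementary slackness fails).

Gradient of f: grad f(x) = Q x + c = (-3, 3)
Constraint values g_i(x) = a_i^T x - b_i:
  g_1((2, 1)) = 0
  g_2((2, 1)) = 0
Stationarity residual: grad f(x) + sum_i lambda_i a_i = (0, 0)
  -> stationarity OK
Primal feasibility (all g_i <= 0): OK
Dual feasibility (all lambda_i >= 0): FAILS
Complementary slackness (lambda_i * g_i(x) = 0 for all i): OK

Verdict: the first failing condition is dual_feasibility -> dual.

dual


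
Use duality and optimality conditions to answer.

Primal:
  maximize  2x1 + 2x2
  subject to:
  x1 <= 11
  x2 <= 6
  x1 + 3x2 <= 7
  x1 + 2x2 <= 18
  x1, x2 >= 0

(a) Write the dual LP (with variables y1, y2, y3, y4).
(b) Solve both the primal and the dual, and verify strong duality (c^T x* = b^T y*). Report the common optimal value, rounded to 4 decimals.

The standard primal-dual pair for 'max c^T x s.t. A x <= b, x >= 0' is:
  Dual:  min b^T y  s.t.  A^T y >= c,  y >= 0.

So the dual LP is:
  minimize  11y1 + 6y2 + 7y3 + 18y4
  subject to:
    y1 + y3 + y4 >= 2
    y2 + 3y3 + 2y4 >= 2
    y1, y2, y3, y4 >= 0

Solving the primal: x* = (7, 0).
  primal value c^T x* = 14.
Solving the dual: y* = (0, 0, 2, 0).
  dual value b^T y* = 14.
Strong duality: c^T x* = b^T y*. Confirmed.

14


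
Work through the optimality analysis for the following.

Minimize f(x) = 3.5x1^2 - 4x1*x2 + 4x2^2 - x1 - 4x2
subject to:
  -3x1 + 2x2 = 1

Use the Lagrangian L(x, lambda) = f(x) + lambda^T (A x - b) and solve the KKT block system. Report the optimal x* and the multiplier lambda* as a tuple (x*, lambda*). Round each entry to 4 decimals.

Form the Lagrangian:
  L(x, lambda) = (1/2) x^T Q x + c^T x + lambda^T (A x - b)
Stationarity (grad_x L = 0): Q x + c + A^T lambda = 0.
Primal feasibility: A x = b.

This gives the KKT block system:
  [ Q   A^T ] [ x     ]   [-c ]
  [ A    0  ] [ lambda ] = [ b ]

Solving the linear system:
  x*      = (0.2308, 0.8462)
  lambda* = (-0.9231)
  f(x*)   = -1.3462

x* = (0.2308, 0.8462), lambda* = (-0.9231)


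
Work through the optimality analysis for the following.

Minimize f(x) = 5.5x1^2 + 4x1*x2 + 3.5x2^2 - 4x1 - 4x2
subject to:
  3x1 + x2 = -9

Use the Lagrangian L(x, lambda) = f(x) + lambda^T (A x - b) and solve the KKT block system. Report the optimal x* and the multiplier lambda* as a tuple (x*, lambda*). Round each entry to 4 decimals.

Form the Lagrangian:
  L(x, lambda) = (1/2) x^T Q x + c^T x + lambda^T (A x - b)
Stationarity (grad_x L = 0): Q x + c + A^T lambda = 0.
Primal feasibility: A x = b.

This gives the KKT block system:
  [ Q   A^T ] [ x     ]   [-c ]
  [ A    0  ] [ lambda ] = [ b ]

Solving the linear system:
  x*      = (-3.22, 0.66)
  lambda* = (12.26)
  f(x*)   = 60.29

x* = (-3.22, 0.66), lambda* = (12.26)


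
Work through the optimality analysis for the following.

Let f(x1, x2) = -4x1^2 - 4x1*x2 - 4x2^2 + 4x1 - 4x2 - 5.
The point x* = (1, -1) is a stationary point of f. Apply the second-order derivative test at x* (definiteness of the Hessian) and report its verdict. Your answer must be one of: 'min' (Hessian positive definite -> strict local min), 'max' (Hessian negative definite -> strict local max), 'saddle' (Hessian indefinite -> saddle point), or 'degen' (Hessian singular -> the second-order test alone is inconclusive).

Compute the Hessian H = grad^2 f:
  H = [[-8, -4], [-4, -8]]
Verify stationarity: grad f(x*) = H x* + g = (0, 0).
Eigenvalues of H: -12, -4.
Both eigenvalues < 0, so H is negative definite -> x* is a strict local max.

max


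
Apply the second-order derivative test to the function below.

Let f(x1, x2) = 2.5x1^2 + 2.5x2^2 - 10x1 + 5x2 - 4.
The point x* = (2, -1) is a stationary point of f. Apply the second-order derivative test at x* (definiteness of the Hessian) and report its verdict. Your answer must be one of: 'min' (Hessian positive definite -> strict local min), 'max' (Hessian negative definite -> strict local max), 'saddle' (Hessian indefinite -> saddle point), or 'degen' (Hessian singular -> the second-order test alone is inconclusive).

Compute the Hessian H = grad^2 f:
  H = [[5, 0], [0, 5]]
Verify stationarity: grad f(x*) = H x* + g = (0, 0).
Eigenvalues of H: 5, 5.
Both eigenvalues > 0, so H is positive definite -> x* is a strict local min.

min


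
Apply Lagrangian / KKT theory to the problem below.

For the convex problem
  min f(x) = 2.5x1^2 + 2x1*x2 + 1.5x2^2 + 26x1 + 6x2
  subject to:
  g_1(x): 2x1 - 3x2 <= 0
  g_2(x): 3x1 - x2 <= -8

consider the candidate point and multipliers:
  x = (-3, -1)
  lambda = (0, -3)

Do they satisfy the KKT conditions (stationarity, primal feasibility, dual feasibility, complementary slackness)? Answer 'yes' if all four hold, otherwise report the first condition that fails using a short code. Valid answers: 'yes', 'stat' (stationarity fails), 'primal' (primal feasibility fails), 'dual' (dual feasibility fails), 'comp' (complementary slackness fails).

Gradient of f: grad f(x) = Q x + c = (9, -3)
Constraint values g_i(x) = a_i^T x - b_i:
  g_1((-3, -1)) = -3
  g_2((-3, -1)) = 0
Stationarity residual: grad f(x) + sum_i lambda_i a_i = (0, 0)
  -> stationarity OK
Primal feasibility (all g_i <= 0): OK
Dual feasibility (all lambda_i >= 0): FAILS
Complementary slackness (lambda_i * g_i(x) = 0 for all i): OK

Verdict: the first failing condition is dual_feasibility -> dual.

dual


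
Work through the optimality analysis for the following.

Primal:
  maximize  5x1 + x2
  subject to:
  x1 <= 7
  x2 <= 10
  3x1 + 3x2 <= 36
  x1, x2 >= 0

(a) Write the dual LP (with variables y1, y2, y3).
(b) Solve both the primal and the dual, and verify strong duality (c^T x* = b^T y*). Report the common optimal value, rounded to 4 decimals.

The standard primal-dual pair for 'max c^T x s.t. A x <= b, x >= 0' is:
  Dual:  min b^T y  s.t.  A^T y >= c,  y >= 0.

So the dual LP is:
  minimize  7y1 + 10y2 + 36y3
  subject to:
    y1 + 3y3 >= 5
    y2 + 3y3 >= 1
    y1, y2, y3 >= 0

Solving the primal: x* = (7, 5).
  primal value c^T x* = 40.
Solving the dual: y* = (4, 0, 0.3333).
  dual value b^T y* = 40.
Strong duality: c^T x* = b^T y*. Confirmed.

40


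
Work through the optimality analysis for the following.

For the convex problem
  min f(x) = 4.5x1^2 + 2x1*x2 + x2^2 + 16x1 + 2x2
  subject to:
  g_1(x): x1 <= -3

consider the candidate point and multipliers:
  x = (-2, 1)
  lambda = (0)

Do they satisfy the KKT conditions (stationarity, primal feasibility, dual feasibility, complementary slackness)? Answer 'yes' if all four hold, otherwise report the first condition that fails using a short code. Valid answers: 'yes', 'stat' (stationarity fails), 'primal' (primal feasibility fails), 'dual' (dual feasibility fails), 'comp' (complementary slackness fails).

Gradient of f: grad f(x) = Q x + c = (0, 0)
Constraint values g_i(x) = a_i^T x - b_i:
  g_1((-2, 1)) = 1
Stationarity residual: grad f(x) + sum_i lambda_i a_i = (0, 0)
  -> stationarity OK
Primal feasibility (all g_i <= 0): FAILS
Dual feasibility (all lambda_i >= 0): OK
Complementary slackness (lambda_i * g_i(x) = 0 for all i): OK

Verdict: the first failing condition is primal_feasibility -> primal.

primal


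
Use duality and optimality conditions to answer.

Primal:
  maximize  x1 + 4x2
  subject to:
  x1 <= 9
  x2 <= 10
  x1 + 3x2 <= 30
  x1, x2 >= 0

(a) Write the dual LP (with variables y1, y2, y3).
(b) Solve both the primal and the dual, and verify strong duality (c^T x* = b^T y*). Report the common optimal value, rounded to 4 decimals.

The standard primal-dual pair for 'max c^T x s.t. A x <= b, x >= 0' is:
  Dual:  min b^T y  s.t.  A^T y >= c,  y >= 0.

So the dual LP is:
  minimize  9y1 + 10y2 + 30y3
  subject to:
    y1 + y3 >= 1
    y2 + 3y3 >= 4
    y1, y2, y3 >= 0

Solving the primal: x* = (0, 10).
  primal value c^T x* = 40.
Solving the dual: y* = (0, 0, 1.3333).
  dual value b^T y* = 40.
Strong duality: c^T x* = b^T y*. Confirmed.

40


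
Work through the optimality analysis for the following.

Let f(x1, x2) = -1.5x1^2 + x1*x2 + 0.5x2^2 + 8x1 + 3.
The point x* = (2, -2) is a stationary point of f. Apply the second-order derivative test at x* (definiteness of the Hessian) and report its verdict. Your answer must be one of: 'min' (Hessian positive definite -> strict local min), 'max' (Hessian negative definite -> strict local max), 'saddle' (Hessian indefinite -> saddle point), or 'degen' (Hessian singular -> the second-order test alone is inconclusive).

Compute the Hessian H = grad^2 f:
  H = [[-3, 1], [1, 1]]
Verify stationarity: grad f(x*) = H x* + g = (0, 0).
Eigenvalues of H: -3.2361, 1.2361.
Eigenvalues have mixed signs, so H is indefinite -> x* is a saddle point.

saddle


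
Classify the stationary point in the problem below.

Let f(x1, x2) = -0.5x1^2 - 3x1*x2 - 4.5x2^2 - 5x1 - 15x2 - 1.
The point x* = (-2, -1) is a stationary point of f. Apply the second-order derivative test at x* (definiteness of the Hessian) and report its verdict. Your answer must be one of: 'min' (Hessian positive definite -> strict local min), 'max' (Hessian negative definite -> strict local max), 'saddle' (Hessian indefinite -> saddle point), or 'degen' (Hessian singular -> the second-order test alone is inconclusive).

Compute the Hessian H = grad^2 f:
  H = [[-1, -3], [-3, -9]]
Verify stationarity: grad f(x*) = H x* + g = (0, 0).
Eigenvalues of H: -10, 0.
H has a zero eigenvalue (singular; negative semidefinite but not definite), so H is neither positive definite, negative definite, nor indefinite. The second-order test alone is inconclusive -> degen.
(Indeed, f is constant along the null direction of H through x*, so x* is not a strict local extremum.)

degen


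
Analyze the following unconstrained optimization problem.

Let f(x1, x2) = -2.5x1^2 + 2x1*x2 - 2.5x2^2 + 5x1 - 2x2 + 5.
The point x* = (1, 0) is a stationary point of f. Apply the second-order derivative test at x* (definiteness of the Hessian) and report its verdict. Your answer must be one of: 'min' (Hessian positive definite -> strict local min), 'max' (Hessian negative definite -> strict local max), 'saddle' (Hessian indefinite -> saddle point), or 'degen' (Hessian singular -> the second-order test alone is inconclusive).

Compute the Hessian H = grad^2 f:
  H = [[-5, 2], [2, -5]]
Verify stationarity: grad f(x*) = H x* + g = (0, 0).
Eigenvalues of H: -7, -3.
Both eigenvalues < 0, so H is negative definite -> x* is a strict local max.

max


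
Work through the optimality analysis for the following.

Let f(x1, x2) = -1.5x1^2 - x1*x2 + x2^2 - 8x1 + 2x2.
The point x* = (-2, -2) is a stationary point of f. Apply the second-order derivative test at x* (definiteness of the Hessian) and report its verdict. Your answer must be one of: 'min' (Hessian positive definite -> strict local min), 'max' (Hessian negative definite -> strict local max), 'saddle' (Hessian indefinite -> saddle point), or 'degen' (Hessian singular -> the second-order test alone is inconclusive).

Compute the Hessian H = grad^2 f:
  H = [[-3, -1], [-1, 2]]
Verify stationarity: grad f(x*) = H x* + g = (0, 0).
Eigenvalues of H: -3.1926, 2.1926.
Eigenvalues have mixed signs, so H is indefinite -> x* is a saddle point.

saddle


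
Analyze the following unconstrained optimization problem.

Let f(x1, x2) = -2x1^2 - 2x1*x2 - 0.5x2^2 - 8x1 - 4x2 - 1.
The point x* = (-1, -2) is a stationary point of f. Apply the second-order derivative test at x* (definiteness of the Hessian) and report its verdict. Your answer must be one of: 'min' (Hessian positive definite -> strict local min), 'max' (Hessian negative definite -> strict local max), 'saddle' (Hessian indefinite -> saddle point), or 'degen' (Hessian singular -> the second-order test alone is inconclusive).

Compute the Hessian H = grad^2 f:
  H = [[-4, -2], [-2, -1]]
Verify stationarity: grad f(x*) = H x* + g = (0, 0).
Eigenvalues of H: -5, 0.
H has a zero eigenvalue (singular; negative semidefinite but not definite), so H is neither positive definite, negative definite, nor indefinite. The second-order test alone is inconclusive -> degen.
(Indeed, f is constant along the null direction of H through x*, so x* is not a strict local extremum.)

degen


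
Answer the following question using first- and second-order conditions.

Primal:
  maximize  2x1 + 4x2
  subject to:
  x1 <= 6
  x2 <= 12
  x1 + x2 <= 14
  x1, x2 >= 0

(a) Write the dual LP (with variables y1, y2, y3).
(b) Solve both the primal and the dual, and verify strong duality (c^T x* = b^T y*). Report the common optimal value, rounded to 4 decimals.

The standard primal-dual pair for 'max c^T x s.t. A x <= b, x >= 0' is:
  Dual:  min b^T y  s.t.  A^T y >= c,  y >= 0.

So the dual LP is:
  minimize  6y1 + 12y2 + 14y3
  subject to:
    y1 + y3 >= 2
    y2 + y3 >= 4
    y1, y2, y3 >= 0

Solving the primal: x* = (2, 12).
  primal value c^T x* = 52.
Solving the dual: y* = (0, 2, 2).
  dual value b^T y* = 52.
Strong duality: c^T x* = b^T y*. Confirmed.

52


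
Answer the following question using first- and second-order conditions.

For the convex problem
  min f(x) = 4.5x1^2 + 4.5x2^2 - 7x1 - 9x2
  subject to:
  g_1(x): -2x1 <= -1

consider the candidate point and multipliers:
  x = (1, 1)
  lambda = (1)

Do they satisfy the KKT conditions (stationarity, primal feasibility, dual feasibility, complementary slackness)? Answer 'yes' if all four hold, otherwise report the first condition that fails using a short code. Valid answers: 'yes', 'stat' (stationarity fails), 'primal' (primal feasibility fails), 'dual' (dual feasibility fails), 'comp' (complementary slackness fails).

Gradient of f: grad f(x) = Q x + c = (2, 0)
Constraint values g_i(x) = a_i^T x - b_i:
  g_1((1, 1)) = -1
Stationarity residual: grad f(x) + sum_i lambda_i a_i = (0, 0)
  -> stationarity OK
Primal feasibility (all g_i <= 0): OK
Dual feasibility (all lambda_i >= 0): OK
Complementary slackness (lambda_i * g_i(x) = 0 for all i): FAILS

Verdict: the first failing condition is complementary_slackness -> comp.

comp


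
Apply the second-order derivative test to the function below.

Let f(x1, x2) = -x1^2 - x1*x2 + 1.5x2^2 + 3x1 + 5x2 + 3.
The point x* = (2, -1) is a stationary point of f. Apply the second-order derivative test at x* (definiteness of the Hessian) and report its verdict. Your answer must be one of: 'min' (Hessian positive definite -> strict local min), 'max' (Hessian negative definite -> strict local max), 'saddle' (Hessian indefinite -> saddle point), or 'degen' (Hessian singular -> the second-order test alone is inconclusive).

Compute the Hessian H = grad^2 f:
  H = [[-2, -1], [-1, 3]]
Verify stationarity: grad f(x*) = H x* + g = (0, 0).
Eigenvalues of H: -2.1926, 3.1926.
Eigenvalues have mixed signs, so H is indefinite -> x* is a saddle point.

saddle


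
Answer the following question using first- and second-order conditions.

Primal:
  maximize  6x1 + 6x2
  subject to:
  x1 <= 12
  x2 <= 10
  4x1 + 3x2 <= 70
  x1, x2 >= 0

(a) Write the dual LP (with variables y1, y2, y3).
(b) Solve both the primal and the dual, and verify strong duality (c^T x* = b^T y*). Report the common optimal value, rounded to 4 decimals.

The standard primal-dual pair for 'max c^T x s.t. A x <= b, x >= 0' is:
  Dual:  min b^T y  s.t.  A^T y >= c,  y >= 0.

So the dual LP is:
  minimize  12y1 + 10y2 + 70y3
  subject to:
    y1 + 4y3 >= 6
    y2 + 3y3 >= 6
    y1, y2, y3 >= 0

Solving the primal: x* = (10, 10).
  primal value c^T x* = 120.
Solving the dual: y* = (0, 1.5, 1.5).
  dual value b^T y* = 120.
Strong duality: c^T x* = b^T y*. Confirmed.

120


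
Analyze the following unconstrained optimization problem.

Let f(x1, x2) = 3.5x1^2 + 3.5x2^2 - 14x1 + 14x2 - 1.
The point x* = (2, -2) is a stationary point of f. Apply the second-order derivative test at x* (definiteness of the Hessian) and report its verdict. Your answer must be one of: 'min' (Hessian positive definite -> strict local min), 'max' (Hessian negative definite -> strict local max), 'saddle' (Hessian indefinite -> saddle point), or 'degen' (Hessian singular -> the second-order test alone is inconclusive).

Compute the Hessian H = grad^2 f:
  H = [[7, 0], [0, 7]]
Verify stationarity: grad f(x*) = H x* + g = (0, 0).
Eigenvalues of H: 7, 7.
Both eigenvalues > 0, so H is positive definite -> x* is a strict local min.

min


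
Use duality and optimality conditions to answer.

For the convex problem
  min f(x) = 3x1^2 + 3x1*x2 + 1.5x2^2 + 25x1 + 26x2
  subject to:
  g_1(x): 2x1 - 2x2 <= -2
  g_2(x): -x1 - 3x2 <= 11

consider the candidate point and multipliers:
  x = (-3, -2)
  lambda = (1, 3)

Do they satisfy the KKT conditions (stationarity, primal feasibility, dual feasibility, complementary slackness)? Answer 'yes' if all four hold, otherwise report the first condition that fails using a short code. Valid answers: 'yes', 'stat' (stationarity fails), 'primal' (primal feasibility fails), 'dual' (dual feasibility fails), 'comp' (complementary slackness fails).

Gradient of f: grad f(x) = Q x + c = (1, 11)
Constraint values g_i(x) = a_i^T x - b_i:
  g_1((-3, -2)) = 0
  g_2((-3, -2)) = -2
Stationarity residual: grad f(x) + sum_i lambda_i a_i = (0, 0)
  -> stationarity OK
Primal feasibility (all g_i <= 0): OK
Dual feasibility (all lambda_i >= 0): OK
Complementary slackness (lambda_i * g_i(x) = 0 for all i): FAILS

Verdict: the first failing condition is complementary_slackness -> comp.

comp


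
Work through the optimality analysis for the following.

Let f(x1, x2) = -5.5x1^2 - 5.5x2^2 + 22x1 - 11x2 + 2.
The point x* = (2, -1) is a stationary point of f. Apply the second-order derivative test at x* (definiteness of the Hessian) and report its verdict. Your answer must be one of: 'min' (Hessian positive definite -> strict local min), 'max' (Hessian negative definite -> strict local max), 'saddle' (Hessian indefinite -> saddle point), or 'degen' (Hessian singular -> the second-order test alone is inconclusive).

Compute the Hessian H = grad^2 f:
  H = [[-11, 0], [0, -11]]
Verify stationarity: grad f(x*) = H x* + g = (0, 0).
Eigenvalues of H: -11, -11.
Both eigenvalues < 0, so H is negative definite -> x* is a strict local max.

max


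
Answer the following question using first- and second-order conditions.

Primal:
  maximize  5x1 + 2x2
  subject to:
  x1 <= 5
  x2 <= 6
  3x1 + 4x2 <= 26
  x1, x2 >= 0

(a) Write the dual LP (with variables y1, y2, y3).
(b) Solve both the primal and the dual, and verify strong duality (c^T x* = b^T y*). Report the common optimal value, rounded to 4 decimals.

The standard primal-dual pair for 'max c^T x s.t. A x <= b, x >= 0' is:
  Dual:  min b^T y  s.t.  A^T y >= c,  y >= 0.

So the dual LP is:
  minimize  5y1 + 6y2 + 26y3
  subject to:
    y1 + 3y3 >= 5
    y2 + 4y3 >= 2
    y1, y2, y3 >= 0

Solving the primal: x* = (5, 2.75).
  primal value c^T x* = 30.5.
Solving the dual: y* = (3.5, 0, 0.5).
  dual value b^T y* = 30.5.
Strong duality: c^T x* = b^T y*. Confirmed.

30.5


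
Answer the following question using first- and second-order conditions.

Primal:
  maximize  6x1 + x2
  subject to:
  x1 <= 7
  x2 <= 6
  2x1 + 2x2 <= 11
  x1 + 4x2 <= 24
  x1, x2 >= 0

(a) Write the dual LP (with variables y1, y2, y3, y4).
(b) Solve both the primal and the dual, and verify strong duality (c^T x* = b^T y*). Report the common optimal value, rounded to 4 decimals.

The standard primal-dual pair for 'max c^T x s.t. A x <= b, x >= 0' is:
  Dual:  min b^T y  s.t.  A^T y >= c,  y >= 0.

So the dual LP is:
  minimize  7y1 + 6y2 + 11y3 + 24y4
  subject to:
    y1 + 2y3 + y4 >= 6
    y2 + 2y3 + 4y4 >= 1
    y1, y2, y3, y4 >= 0

Solving the primal: x* = (5.5, 0).
  primal value c^T x* = 33.
Solving the dual: y* = (0, 0, 3, 0).
  dual value b^T y* = 33.
Strong duality: c^T x* = b^T y*. Confirmed.

33


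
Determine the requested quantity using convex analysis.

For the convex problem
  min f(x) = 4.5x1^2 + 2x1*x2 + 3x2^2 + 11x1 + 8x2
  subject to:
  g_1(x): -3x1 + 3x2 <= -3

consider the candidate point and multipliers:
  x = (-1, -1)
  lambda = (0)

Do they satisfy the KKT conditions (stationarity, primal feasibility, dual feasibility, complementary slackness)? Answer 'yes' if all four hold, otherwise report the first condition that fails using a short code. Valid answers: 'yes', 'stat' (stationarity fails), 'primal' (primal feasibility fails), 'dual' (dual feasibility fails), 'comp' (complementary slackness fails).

Gradient of f: grad f(x) = Q x + c = (0, 0)
Constraint values g_i(x) = a_i^T x - b_i:
  g_1((-1, -1)) = 3
Stationarity residual: grad f(x) + sum_i lambda_i a_i = (0, 0)
  -> stationarity OK
Primal feasibility (all g_i <= 0): FAILS
Dual feasibility (all lambda_i >= 0): OK
Complementary slackness (lambda_i * g_i(x) = 0 for all i): OK

Verdict: the first failing condition is primal_feasibility -> primal.

primal


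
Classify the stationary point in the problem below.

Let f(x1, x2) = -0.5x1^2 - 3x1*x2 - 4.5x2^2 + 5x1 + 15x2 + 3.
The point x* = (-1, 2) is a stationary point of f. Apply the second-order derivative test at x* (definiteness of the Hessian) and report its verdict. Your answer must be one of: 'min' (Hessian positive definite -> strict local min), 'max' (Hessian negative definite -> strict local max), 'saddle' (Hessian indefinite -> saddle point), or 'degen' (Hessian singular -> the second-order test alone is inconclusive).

Compute the Hessian H = grad^2 f:
  H = [[-1, -3], [-3, -9]]
Verify stationarity: grad f(x*) = H x* + g = (0, 0).
Eigenvalues of H: -10, 0.
H has a zero eigenvalue (singular; negative semidefinite but not definite), so H is neither positive definite, negative definite, nor indefinite. The second-order test alone is inconclusive -> degen.
(Indeed, f is constant along the null direction of H through x*, so x* is not a strict local extremum.)

degen


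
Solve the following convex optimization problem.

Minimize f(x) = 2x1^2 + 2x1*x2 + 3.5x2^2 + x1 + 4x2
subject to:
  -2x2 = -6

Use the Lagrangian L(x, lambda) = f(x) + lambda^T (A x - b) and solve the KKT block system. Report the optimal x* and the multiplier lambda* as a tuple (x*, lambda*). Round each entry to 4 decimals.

Form the Lagrangian:
  L(x, lambda) = (1/2) x^T Q x + c^T x + lambda^T (A x - b)
Stationarity (grad_x L = 0): Q x + c + A^T lambda = 0.
Primal feasibility: A x = b.

This gives the KKT block system:
  [ Q   A^T ] [ x     ]   [-c ]
  [ A    0  ] [ lambda ] = [ b ]

Solving the linear system:
  x*      = (-1.75, 3)
  lambda* = (10.75)
  f(x*)   = 37.375

x* = (-1.75, 3), lambda* = (10.75)


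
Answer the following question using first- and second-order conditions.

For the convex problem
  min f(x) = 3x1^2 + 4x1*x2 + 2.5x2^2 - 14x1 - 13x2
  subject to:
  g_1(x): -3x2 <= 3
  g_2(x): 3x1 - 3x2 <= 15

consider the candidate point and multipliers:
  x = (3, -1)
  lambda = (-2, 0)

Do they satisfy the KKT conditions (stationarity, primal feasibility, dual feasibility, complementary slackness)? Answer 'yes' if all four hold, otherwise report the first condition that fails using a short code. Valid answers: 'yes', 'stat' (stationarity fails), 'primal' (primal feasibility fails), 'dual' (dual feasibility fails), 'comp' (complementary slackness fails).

Gradient of f: grad f(x) = Q x + c = (0, -6)
Constraint values g_i(x) = a_i^T x - b_i:
  g_1((3, -1)) = 0
  g_2((3, -1)) = -3
Stationarity residual: grad f(x) + sum_i lambda_i a_i = (0, 0)
  -> stationarity OK
Primal feasibility (all g_i <= 0): OK
Dual feasibility (all lambda_i >= 0): FAILS
Complementary slackness (lambda_i * g_i(x) = 0 for all i): OK

Verdict: the first failing condition is dual_feasibility -> dual.

dual


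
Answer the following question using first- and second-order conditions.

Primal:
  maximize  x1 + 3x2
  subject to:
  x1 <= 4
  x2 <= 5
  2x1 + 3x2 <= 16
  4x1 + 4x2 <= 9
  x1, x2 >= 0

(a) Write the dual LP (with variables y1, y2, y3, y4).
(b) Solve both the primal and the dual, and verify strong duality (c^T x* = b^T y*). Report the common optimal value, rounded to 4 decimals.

The standard primal-dual pair for 'max c^T x s.t. A x <= b, x >= 0' is:
  Dual:  min b^T y  s.t.  A^T y >= c,  y >= 0.

So the dual LP is:
  minimize  4y1 + 5y2 + 16y3 + 9y4
  subject to:
    y1 + 2y3 + 4y4 >= 1
    y2 + 3y3 + 4y4 >= 3
    y1, y2, y3, y4 >= 0

Solving the primal: x* = (0, 2.25).
  primal value c^T x* = 6.75.
Solving the dual: y* = (0, 0, 0, 0.75).
  dual value b^T y* = 6.75.
Strong duality: c^T x* = b^T y*. Confirmed.

6.75


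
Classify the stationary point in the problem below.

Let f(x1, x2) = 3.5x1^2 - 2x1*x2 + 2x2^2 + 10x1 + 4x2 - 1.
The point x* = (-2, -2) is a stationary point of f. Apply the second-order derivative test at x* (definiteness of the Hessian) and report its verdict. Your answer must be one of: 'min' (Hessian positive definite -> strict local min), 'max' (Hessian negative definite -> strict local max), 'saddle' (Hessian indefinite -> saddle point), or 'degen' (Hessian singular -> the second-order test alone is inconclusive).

Compute the Hessian H = grad^2 f:
  H = [[7, -2], [-2, 4]]
Verify stationarity: grad f(x*) = H x* + g = (0, 0).
Eigenvalues of H: 3, 8.
Both eigenvalues > 0, so H is positive definite -> x* is a strict local min.

min


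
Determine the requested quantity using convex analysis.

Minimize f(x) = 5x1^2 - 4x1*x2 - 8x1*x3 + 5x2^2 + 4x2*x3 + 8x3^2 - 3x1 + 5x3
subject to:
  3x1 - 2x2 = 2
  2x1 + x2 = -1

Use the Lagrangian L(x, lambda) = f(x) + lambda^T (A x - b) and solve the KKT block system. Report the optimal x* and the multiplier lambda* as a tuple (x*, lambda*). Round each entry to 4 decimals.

Form the Lagrangian:
  L(x, lambda) = (1/2) x^T Q x + c^T x + lambda^T (A x - b)
Stationarity (grad_x L = 0): Q x + c + A^T lambda = 0.
Primal feasibility: A x = b.

This gives the KKT block system:
  [ Q   A^T ] [ x     ]   [-c ]
  [ A    0  ] [ lambda ] = [ b ]

Solving the linear system:
  x*      = (0, -1, -0.0625)
  lambda* = (-3.1429, 3.9643)
  f(x*)   = 4.9688

x* = (0, -1, -0.0625), lambda* = (-3.1429, 3.9643)


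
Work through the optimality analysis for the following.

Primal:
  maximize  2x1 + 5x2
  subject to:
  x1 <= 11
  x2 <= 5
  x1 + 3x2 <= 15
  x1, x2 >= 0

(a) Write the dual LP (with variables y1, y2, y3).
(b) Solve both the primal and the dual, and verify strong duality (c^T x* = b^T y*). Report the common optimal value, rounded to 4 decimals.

The standard primal-dual pair for 'max c^T x s.t. A x <= b, x >= 0' is:
  Dual:  min b^T y  s.t.  A^T y >= c,  y >= 0.

So the dual LP is:
  minimize  11y1 + 5y2 + 15y3
  subject to:
    y1 + y3 >= 2
    y2 + 3y3 >= 5
    y1, y2, y3 >= 0

Solving the primal: x* = (11, 1.3333).
  primal value c^T x* = 28.6667.
Solving the dual: y* = (0.3333, 0, 1.6667).
  dual value b^T y* = 28.6667.
Strong duality: c^T x* = b^T y*. Confirmed.

28.6667
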